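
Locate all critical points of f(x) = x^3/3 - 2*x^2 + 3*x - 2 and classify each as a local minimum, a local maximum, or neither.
f'(x) = x^2 - 4*x + 3

Solve f'(x) = 0:
  Factor: x^2 - 4*x + 3 = (x - 3)*(x - 1) = 0.
  ⇒ x = 1, 3

f''(x) = 2*x - 4
Second-derivative test at each critical point:
  f''(1) = -2 < 0 → local maximum
  f''(3) = 2 > 0 → local minimum

Critical points: x = 1 (local maximum); x = 3 (local minimum)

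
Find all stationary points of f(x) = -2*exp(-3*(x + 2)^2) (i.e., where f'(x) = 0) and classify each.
f'(x) = 12*(x + 2)*exp(-3*(x + 2)^2)

Solve f'(x) = 0:
  f'(x) = (12*x + 24)·exp(-3*(x + 2)^2) and exp(-3*(x + 2)^2) > 0 for every x, so f'(x) = 0 ⇔ 12*x + 24 = 0.
  Factor: 12*x + 24 = 12*(x + 2) = 0.
  ⇒ x = -2

f''(x) = 12*(1 - 6*(x + 2)^2)*exp(-3*(x + 2)^2)
Second-derivative test at each critical point:
  f''(-2) = 12 > 0 → local minimum

Critical points: x = -2 (local minimum)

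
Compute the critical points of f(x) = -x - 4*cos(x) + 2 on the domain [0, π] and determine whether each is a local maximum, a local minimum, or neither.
f'(x) = 4*sin(x) - 1

Solve f'(x) = 0 on [0, π]:
  f'(x) = 0 ⇔ sin(x) = 1/4, i.e. x = arcsin(1/4) + 2nπ or x = π − arcsin(1/4) + 2nπ; keep the solutions lying in [0, π].
  ⇒ x = asin(1/4) ≈ 0.2527, pi - asin(1/4) ≈ 2.8889

f''(x) = 4*cos(x)
Second-derivative test at each critical point:
  f''(0.2527) = 3.8730 > 0 → local minimum
  f''(2.8889) = -3.8730 < 0 → local maximum

Critical points: x = asin(1/4) ≈ 0.2527 (local minimum); x = pi - asin(1/4) ≈ 2.8889 (local maximum)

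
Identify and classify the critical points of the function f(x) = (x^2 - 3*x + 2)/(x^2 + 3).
f'(x) = (3*x^2 + 2*x - 9)/(x^4 + 6*x^2 + 9)

Solve f'(x) = 0:
  f'(x) = (3*x^2 + 2*x - 9)/(x^2 + 3)^2; the denominator is positive wherever f is defined, so f'(x) = 0 ⇔ 3*x^2 + 2*x - 9 = 0.
  3*x^2 + 2*x - 9 = 0 has no rational roots; quadratic formula: x = (-2 ± √112)/6.
  ⇒ x = -2*sqrt(7)/3 - 1/3 ≈ -2.0972, -1/3 + 2*sqrt(7)/3 ≈ 1.4305

f''(x) = 6*(-x^3 - x^2 + 9*x + 1)/(x^6 + 9*x^4 + 27*x^2 + 27)
Second-derivative test at each critical point:
  f''(-2.0972) = -0.1934 < 0 → local maximum
  f''(1.4305) = 0.4156 > 0 → local minimum

Critical points: x = -2*sqrt(7)/3 - 1/3 ≈ -2.0972 (local maximum); x = -1/3 + 2*sqrt(7)/3 ≈ 1.4305 (local minimum)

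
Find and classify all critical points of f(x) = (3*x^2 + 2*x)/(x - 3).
f'(x) = 3*(x^2 - 6*x - 2)/(x^2 - 6*x + 9)

Solve f'(x) = 0:
  f'(x) = 3*(x^2 - 6*x - 2)/(x - 3)^2; the denominator is positive wherever f is defined, so f'(x) = 0 ⇔ 3*x^2 - 18*x - 6 = 0.
  Factor: 3*x^2 - 18*x - 6 = 3*(x^2 - 6*x - 2); x^2 - 6*x - 2 = 0 has no rational roots; quadratic formula: x = (6 ± √44)/2.
  ⇒ x = 3 - sqrt(11) ≈ -0.3166, 3 + sqrt(11) ≈ 6.3166

f''(x) = 66/(x^3 - 9*x^2 + 27*x - 27)
Second-derivative test at each critical point:
  f''(-0.3166) = -1.8091 < 0 → local maximum
  f''(6.3166) = 1.8091 > 0 → local minimum

Critical points: x = 3 - sqrt(11) ≈ -0.3166 (local maximum); x = 3 + sqrt(11) ≈ 6.3166 (local minimum)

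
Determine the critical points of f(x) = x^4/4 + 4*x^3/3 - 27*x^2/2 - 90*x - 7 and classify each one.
f'(x) = x^3 + 4*x^2 - 27*x - 90

Solve f'(x) = 0:
  Factor: x^3 + 4*x^2 - 27*x - 90 = (x - 5)*(x + 3)*(x + 6) = 0.
  ⇒ x = -6, -3, 5

f''(x) = 3*x^2 + 8*x - 27
Second-derivative test at each critical point:
  f''(-6) = 33 > 0 → local minimum
  f''(-3) = -24 < 0 → local maximum
  f''(5) = 88 > 0 → local minimum

Critical points: x = -6 (local minimum); x = -3 (local maximum); x = 5 (local minimum)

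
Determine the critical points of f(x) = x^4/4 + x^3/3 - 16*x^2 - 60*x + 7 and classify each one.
f'(x) = x^3 + x^2 - 32*x - 60

Solve f'(x) = 0:
  Factor: x^3 + x^2 - 32*x - 60 = (x - 6)*(x + 2)*(x + 5) = 0.
  ⇒ x = -5, -2, 6

f''(x) = 3*x^2 + 2*x - 32
Second-derivative test at each critical point:
  f''(-5) = 33 > 0 → local minimum
  f''(-2) = -24 < 0 → local maximum
  f''(6) = 88 > 0 → local minimum

Critical points: x = -5 (local minimum); x = -2 (local maximum); x = 6 (local minimum)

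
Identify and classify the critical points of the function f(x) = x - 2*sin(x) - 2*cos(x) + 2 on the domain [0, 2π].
f'(x) = -2*sqrt(2)*cos(x + pi/4) + 1

Solve f'(x) = 0 on [0, 2π]:
  f'(x) = 0 ⇔ 2*sin(x) - 2*cos(x) = -1. Write the left side as R·cos(x + φ) with R = √((-2)² + (-2)²) = 2*sqrt(2), cos φ = -sqrt(2)/2, sin φ = -sqrt(2)/2; then cos(x + φ) = -sqrt(2)/4. Solve for x and keep the solutions lying in [0, 2π].
  ⇒ x = atan((-1 + sqrt(7))/(1 + sqrt(7))) ≈ 0.4240, atan((-sqrt(7) - 1)/(1 - sqrt(7))) + pi ≈ 4.2884

f''(x) = 2*sqrt(2)*sin(x + pi/4)
Second-derivative test at each critical point:
  f''(0.4240) = 2.6458 > 0 → local minimum
  f''(4.2884) = -2.6458 < 0 → local maximum

Critical points: x = atan((-1 + sqrt(7))/(1 + sqrt(7))) ≈ 0.4240 (local minimum); x = atan((-sqrt(7) - 1)/(1 - sqrt(7))) + pi ≈ 4.2884 (local maximum)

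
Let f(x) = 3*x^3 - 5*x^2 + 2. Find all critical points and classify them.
f'(x) = x*(9*x - 10)

Solve f'(x) = 0:
  Factor: 9*x^2 - 10*x = x*(9*x - 10) = 0.
  ⇒ x = 0, 10/9

f''(x) = 18*x - 10
Second-derivative test at each critical point:
  f''(0) = -10 < 0 → local maximum
  f''(10/9) = 10 > 0 → local minimum

Critical points: x = 0 (local maximum); x = 10/9 (local minimum)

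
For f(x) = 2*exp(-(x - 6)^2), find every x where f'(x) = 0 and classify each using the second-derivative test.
f'(x) = 4*(6 - x)*exp(-(x - 6)^2)

Solve f'(x) = 0:
  f'(x) = (24 - 4*x)·exp(-(x - 6)^2) and exp(-(x - 6)^2) > 0 for every x, so f'(x) = 0 ⇔ 24 - 4*x = 0.
  Factor: 24 - 4*x = -4*(x - 6) = 0.
  ⇒ x = 6

f''(x) = 4*(2*(x - 6)^2 - 1)*exp(-(x - 6)^2)
Second-derivative test at each critical point:
  f''(6) = -4 < 0 → local maximum

Critical points: x = 6 (local maximum)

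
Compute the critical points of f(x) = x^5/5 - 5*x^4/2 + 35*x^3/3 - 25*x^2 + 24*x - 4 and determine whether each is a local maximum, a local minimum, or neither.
f'(x) = x^4 - 10*x^3 + 35*x^2 - 50*x + 24

Solve f'(x) = 0:
  Factor: x^4 - 10*x^3 + 35*x^2 - 50*x + 24 = (x - 4)*(x - 3)*(x - 2)*(x - 1) = 0.
  ⇒ x = 1, 2, 3, 4

f''(x) = 4*x^3 - 30*x^2 + 70*x - 50
Second-derivative test at each critical point:
  f''(1) = -6 < 0 → local maximum
  f''(2) = 2 > 0 → local minimum
  f''(3) = -2 < 0 → local maximum
  f''(4) = 6 > 0 → local minimum

Critical points: x = 1 (local maximum); x = 2 (local minimum); x = 3 (local maximum); x = 4 (local minimum)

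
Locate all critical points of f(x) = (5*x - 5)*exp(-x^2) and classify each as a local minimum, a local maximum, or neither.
f'(x) = 5*(-2*x*(x - 1) + 1)*exp(-x^2)

Solve f'(x) = 0:
  f'(x) = (-10*x^2 + 10*x + 5)·exp(-x^2) and exp(-x^2) > 0 for every x, so f'(x) = 0 ⇔ -10*x^2 + 10*x + 5 = 0.
  Factor: -10*x^2 + 10*x + 5 = -5*(2*x^2 - 2*x - 1); 2*x^2 - 2*x - 1 = 0 has no rational roots; quadratic formula: x = (2 ± √12)/4.
  ⇒ x = 1/2 - sqrt(3)/2 ≈ -0.3660, 1/2 + sqrt(3)/2 ≈ 1.3660

f''(x) = 10*(2*x^2*(x - 1) - 3*x + 1)*exp(-x^2)
Second-derivative test at each critical point:
  f''(-0.3660) = 15.1487 > 0 → local minimum
  f''(1.3660) = -2.6801 < 0 → local maximum

Critical points: x = 1/2 - sqrt(3)/2 ≈ -0.3660 (local minimum); x = 1/2 + sqrt(3)/2 ≈ 1.3660 (local maximum)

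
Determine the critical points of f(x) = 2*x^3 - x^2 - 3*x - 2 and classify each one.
f'(x) = 6*x^2 - 2*x - 3

Solve f'(x) = 0:
  6*x^2 - 2*x - 3 = 0 has no rational roots; quadratic formula: x = (2 ± √76)/12.
  ⇒ x = 1/6 - sqrt(19)/6 ≈ -0.5598, 1/6 + sqrt(19)/6 ≈ 0.8931

f''(x) = 12*x - 2
Second-derivative test at each critical point:
  f''(-0.5598) = -8.7178 < 0 → local maximum
  f''(0.8931) = 8.7178 > 0 → local minimum

Critical points: x = 1/6 - sqrt(19)/6 ≈ -0.5598 (local maximum); x = 1/6 + sqrt(19)/6 ≈ 0.8931 (local minimum)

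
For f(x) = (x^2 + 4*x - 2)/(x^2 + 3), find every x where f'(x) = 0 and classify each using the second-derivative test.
f'(x) = 2*(-2*x^2 + 5*x + 6)/(x^4 + 6*x^2 + 9)

Solve f'(x) = 0:
  f'(x) = -2*(2*x^2 - 5*x - 6)/(x^2 + 3)^2; the denominator is positive wherever f is defined, so f'(x) = 0 ⇔ -4*x^2 + 10*x + 12 = 0.
  Factor: -4*x^2 + 10*x + 12 = -2*(2*x^2 - 5*x - 6); 2*x^2 - 5*x - 6 = 0 has no rational roots; quadratic formula: x = (5 ± √73)/4.
  ⇒ x = 5/4 - sqrt(73)/4 ≈ -0.8860, 5/4 + sqrt(73)/4 ≈ 3.3860

f''(x) = 2*(4*x^3 - 15*x^2 - 36*x + 15)/(x^6 + 9*x^4 + 27*x^2 + 27)
Second-derivative test at each critical point:
  f''(-0.8860) = 1.1928 > 0 → local minimum
  f''(3.3860) = -0.0817 < 0 → local maximum

Critical points: x = 5/4 - sqrt(73)/4 ≈ -0.8860 (local minimum); x = 5/4 + sqrt(73)/4 ≈ 3.3860 (local maximum)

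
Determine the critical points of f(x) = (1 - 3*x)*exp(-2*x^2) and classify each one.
f'(x) = (4*x*(3*x - 1) - 3)*exp(-2*x^2)

Solve f'(x) = 0:
  f'(x) = (12*x^2 - 4*x - 3)·exp(-2*x^2) and exp(-2*x^2) > 0 for every x, so f'(x) = 0 ⇔ 12*x^2 - 4*x - 3 = 0.
  12*x^2 - 4*x - 3 = 0 has no rational roots; quadratic formula: x = (4 ± √160)/24.
  ⇒ x = 1/6 - sqrt(10)/6 ≈ -0.3604, 1/6 + sqrt(10)/6 ≈ 0.6937

f''(x) = 4*(4*x^2*(1 - 3*x) + 9*x - 1)*exp(-2*x^2)
Second-derivative test at each critical point:
  f''(-0.3604) = -9.7556 < 0 → local maximum
  f''(0.6937) = 4.8313 > 0 → local minimum

Critical points: x = 1/6 - sqrt(10)/6 ≈ -0.3604 (local maximum); x = 1/6 + sqrt(10)/6 ≈ 0.6937 (local minimum)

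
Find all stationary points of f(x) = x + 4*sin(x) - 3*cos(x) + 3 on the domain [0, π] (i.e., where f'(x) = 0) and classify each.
f'(x) = 3*sin(x) + 4*cos(x) + 1

Solve f'(x) = 0 on [0, π]:
  f'(x) = 0 ⇔ 3*sin(x) + 4*cos(x) = -1. Write the left side as R·cos(x + φ) with R = √(4² + (-3)²) = 5, cos φ = 4/5, sin φ = -3/5; then cos(x + φ) = -1/5. Solve for x and keep the solutions lying in [0, π].
  ⇒ x = atan((-3 + 8*sqrt(6))/(-6*sqrt(6) - 4)) + pi ≈ 2.4157

f''(x) = -4*sin(x) + 3*cos(x)
Second-derivative test at each critical point:
  f''(2.4157) = -4.8990 < 0 → local maximum

Critical points: x = atan((-3 + 8*sqrt(6))/(-6*sqrt(6) - 4)) + pi ≈ 2.4157 (local maximum)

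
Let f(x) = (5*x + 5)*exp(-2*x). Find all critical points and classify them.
f'(x) = 5*(-2*x - 1)*exp(-2*x)

Solve f'(x) = 0:
  f'(x) = (-10*x - 5)·exp(-2*x) and exp(-2*x) > 0 for every x, so f'(x) = 0 ⇔ -10*x - 5 = 0.
  Factor: -10*x - 5 = -5*(2*x + 1) = 0.
  ⇒ x = -1/2

f''(x) = 20*x*exp(-2*x)
Second-derivative test at each critical point:
  f''(-1/2) = -27.1828 < 0 → local maximum

Critical points: x = -1/2 (local maximum)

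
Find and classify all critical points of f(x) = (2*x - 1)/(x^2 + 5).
f'(x) = 2*(-x^2 + x + 5)/(x^4 + 10*x^2 + 25)

Solve f'(x) = 0:
  f'(x) = -2*(x^2 - x - 5)/(x^2 + 5)^2; the denominator is positive wherever f is defined, so f'(x) = 0 ⇔ -2*x^2 + 2*x + 10 = 0.
  Factor: -2*x^2 + 2*x + 10 = -2*(x^2 - x - 5); x^2 - x - 5 = 0 has no rational roots; quadratic formula: x = (1 ± √21)/2.
  ⇒ x = 1/2 - sqrt(21)/2 ≈ -1.7913, 1/2 + sqrt(21)/2 ≈ 2.7913

f''(x) = 2*(4*x^2*(2*x - 1) + (1 - 6*x)*(x^2 + 5))/(x^2 + 5)^3
Second-derivative test at each critical point:
  f''(-1.7913) = 0.1360 > 0 → local minimum
  f''(2.7913) = -0.0560 < 0 → local maximum

Critical points: x = 1/2 - sqrt(21)/2 ≈ -1.7913 (local minimum); x = 1/2 + sqrt(21)/2 ≈ 2.7913 (local maximum)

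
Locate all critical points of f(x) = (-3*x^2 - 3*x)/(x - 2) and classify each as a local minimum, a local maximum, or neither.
f'(x) = 3*(-x^2 + 4*x + 2)/(x^2 - 4*x + 4)

Solve f'(x) = 0:
  f'(x) = -3*(x^2 - 4*x - 2)/(x - 2)^2; the denominator is positive wherever f is defined, so f'(x) = 0 ⇔ -3*x^2 + 12*x + 6 = 0.
  Factor: -3*x^2 + 12*x + 6 = -3*(x^2 - 4*x - 2); x^2 - 4*x - 2 = 0 has no rational roots; quadratic formula: x = (4 ± √24)/2.
  ⇒ x = 2 - sqrt(6) ≈ -0.4495, 2 + sqrt(6) ≈ 4.4495

f''(x) = -36/(x^3 - 6*x^2 + 12*x - 8)
Second-derivative test at each critical point:
  f''(-0.4495) = 2.4495 > 0 → local minimum
  f''(4.4495) = -2.4495 < 0 → local maximum

Critical points: x = 2 - sqrt(6) ≈ -0.4495 (local minimum); x = 2 + sqrt(6) ≈ 4.4495 (local maximum)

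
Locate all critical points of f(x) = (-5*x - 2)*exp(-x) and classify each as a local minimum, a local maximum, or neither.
f'(x) = (5*x - 3)*exp(-x)

Solve f'(x) = 0:
  f'(x) = (5*x - 3)·exp(-x) and exp(-x) > 0 for every x, so f'(x) = 0 ⇔ 5*x - 3 = 0.
  5*x - 3 = 0.
  ⇒ x = 3/5

f''(x) = (8 - 5*x)*exp(-x)
Second-derivative test at each critical point:
  f''(3/5) = 2.7441 > 0 → local minimum

Critical points: x = 3/5 (local minimum)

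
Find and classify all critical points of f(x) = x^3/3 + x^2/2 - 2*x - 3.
f'(x) = x^2 + x - 2

Solve f'(x) = 0:
  Factor: x^2 + x - 2 = (x - 1)*(x + 2) = 0.
  ⇒ x = -2, 1

f''(x) = 2*x + 1
Second-derivative test at each critical point:
  f''(-2) = -3 < 0 → local maximum
  f''(1) = 3 > 0 → local minimum

Critical points: x = -2 (local maximum); x = 1 (local minimum)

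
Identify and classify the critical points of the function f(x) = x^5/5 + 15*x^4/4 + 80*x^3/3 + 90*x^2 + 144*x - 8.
f'(x) = x^4 + 15*x^3 + 80*x^2 + 180*x + 144

Solve f'(x) = 0:
  Factor: x^4 + 15*x^3 + 80*x^2 + 180*x + 144 = (x + 2)*(x + 3)*(x + 4)*(x + 6) = 0.
  ⇒ x = -6, -4, -3, -2

f''(x) = 4*x^3 + 45*x^2 + 160*x + 180
Second-derivative test at each critical point:
  f''(-6) = -24 < 0 → local maximum
  f''(-4) = 4 > 0 → local minimum
  f''(-3) = -3 < 0 → local maximum
  f''(-2) = 8 > 0 → local minimum

Critical points: x = -6 (local maximum); x = -4 (local minimum); x = -3 (local maximum); x = -2 (local minimum)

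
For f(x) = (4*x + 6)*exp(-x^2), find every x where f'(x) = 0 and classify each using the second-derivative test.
f'(x) = 4*(-x*(2*x + 3) + 1)*exp(-x^2)

Solve f'(x) = 0:
  f'(x) = (-8*x^2 - 12*x + 4)·exp(-x^2) and exp(-x^2) > 0 for every x, so f'(x) = 0 ⇔ -8*x^2 - 12*x + 4 = 0.
  Factor: -8*x^2 - 12*x + 4 = -4*(2*x^2 + 3*x - 1); 2*x^2 + 3*x - 1 = 0 has no rational roots; quadratic formula: x = (-3 ± √17)/4.
  ⇒ x = -sqrt(17)/4 - 3/4 ≈ -1.7808, -3/4 + sqrt(17)/4 ≈ 0.2808

f''(x) = 4*(2*x^2*(2*x + 3) - 6*x - 3)*exp(-x^2)
Second-derivative test at each critical point:
  f''(-1.7808) = 0.6919 > 0 → local minimum
  f''(0.2808) = -15.2422 < 0 → local maximum

Critical points: x = -sqrt(17)/4 - 3/4 ≈ -1.7808 (local minimum); x = -3/4 + sqrt(17)/4 ≈ 0.2808 (local maximum)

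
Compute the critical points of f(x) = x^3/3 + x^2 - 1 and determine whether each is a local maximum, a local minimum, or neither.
f'(x) = x*(x + 2)

Solve f'(x) = 0:
  Factor: x^2 + 2*x = x*(x + 2) = 0.
  ⇒ x = -2, 0

f''(x) = 2*x + 2
Second-derivative test at each critical point:
  f''(-2) = -2 < 0 → local maximum
  f''(0) = 2 > 0 → local minimum

Critical points: x = -2 (local maximum); x = 0 (local minimum)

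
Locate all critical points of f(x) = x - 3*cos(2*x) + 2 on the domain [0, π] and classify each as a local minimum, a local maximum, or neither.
f'(x) = 6*sin(2*x) + 1

Solve f'(x) = 0 on [0, π]:
  f'(x) = 0 ⇔ sin(2*x) = -1/6, i.e. 2*x = arcsin(-1/6) + 2nπ or 2*x = π − arcsin(-1/6) + 2nπ; keep the solutions lying in [0, π].
  ⇒ x = asin(1/6)/2 + pi/2 ≈ 1.6545, pi - asin(1/6)/2 ≈ 3.0579

f''(x) = 12*cos(2*x)
Second-derivative test at each critical point:
  f''(1.6545) = -11.8322 < 0 → local maximum
  f''(3.0579) = 11.8322 > 0 → local minimum

Critical points: x = asin(1/6)/2 + pi/2 ≈ 1.6545 (local maximum); x = pi - asin(1/6)/2 ≈ 3.0579 (local minimum)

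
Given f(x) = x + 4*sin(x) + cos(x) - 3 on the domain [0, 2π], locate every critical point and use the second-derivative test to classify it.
f'(x) = -sin(x) + 4*cos(x) + 1

Solve f'(x) = 0 on [0, 2π]:
  f'(x) = 0 ⇔ -sin(x) + 4*cos(x) = -1. Write the left side as R·cos(x + φ) with R = √(4² + 1²) = sqrt(17), cos φ = 4*sqrt(17)/17, sin φ = sqrt(17)/17; then cos(x + φ) = -sqrt(17)/17. Solve for x and keep the solutions lying in [0, 2π].
  ⇒ x = pi/2 ≈ 1.5708, atan(15/8) + pi ≈ 4.2224

f''(x) = -4*sin(x) - cos(x)
Second-derivative test at each critical point:
  f''(1.5708) = -4 < 0 → local maximum
  f''(4.2224) = 4 > 0 → local minimum

Critical points: x = pi/2 ≈ 1.5708 (local maximum); x = atan(15/8) + pi ≈ 4.2224 (local minimum)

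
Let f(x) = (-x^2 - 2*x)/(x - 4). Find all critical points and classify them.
f'(x) = (-x^2 + 8*x + 8)/(x^2 - 8*x + 16)

Solve f'(x) = 0:
  f'(x) = -(x^2 - 8*x - 8)/(x - 4)^2; the denominator is positive wherever f is defined, so f'(x) = 0 ⇔ -x^2 + 8*x + 8 = 0.
  x^2 - 8*x - 8 = 0 has no rational roots; quadratic formula: x = (8 ± √96)/2.
  ⇒ x = 4 - 2*sqrt(6) ≈ -0.8990, 4 + 2*sqrt(6) ≈ 8.8990

f''(x) = -48/(x^3 - 12*x^2 + 48*x - 64)
Second-derivative test at each critical point:
  f''(-0.8990) = 0.4082 > 0 → local minimum
  f''(8.8990) = -0.4082 < 0 → local maximum

Critical points: x = 4 - 2*sqrt(6) ≈ -0.8990 (local minimum); x = 4 + 2*sqrt(6) ≈ 8.8990 (local maximum)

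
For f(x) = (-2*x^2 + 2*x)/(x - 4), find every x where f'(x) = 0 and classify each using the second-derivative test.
f'(x) = 2*(-x^2 + 8*x - 4)/(x^2 - 8*x + 16)

Solve f'(x) = 0:
  f'(x) = -2*(x^2 - 8*x + 4)/(x - 4)^2; the denominator is positive wherever f is defined, so f'(x) = 0 ⇔ -2*x^2 + 16*x - 8 = 0.
  Factor: -2*x^2 + 16*x - 8 = -2*(x^2 - 8*x + 4); x^2 - 8*x + 4 = 0 has no rational roots; quadratic formula: x = (8 ± √48)/2.
  ⇒ x = 4 - 2*sqrt(3) ≈ 0.5359, 2*sqrt(3) + 4 ≈ 7.4641

f''(x) = -48/(x^3 - 12*x^2 + 48*x - 64)
Second-derivative test at each critical point:
  f''(0.5359) = 1.1547 > 0 → local minimum
  f''(7.4641) = -1.1547 < 0 → local maximum

Critical points: x = 4 - 2*sqrt(3) ≈ 0.5359 (local minimum); x = 2*sqrt(3) + 4 ≈ 7.4641 (local maximum)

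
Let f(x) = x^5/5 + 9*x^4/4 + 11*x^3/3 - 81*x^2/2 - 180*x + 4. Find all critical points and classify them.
f'(x) = x^4 + 9*x^3 + 11*x^2 - 81*x - 180

Solve f'(x) = 0:
  Factor: x^4 + 9*x^3 + 11*x^2 - 81*x - 180 = (x - 3)*(x + 3)*(x + 4)*(x + 5) = 0.
  ⇒ x = -5, -4, -3, 3

f''(x) = 4*x^3 + 27*x^2 + 22*x - 81
Second-derivative test at each critical point:
  f''(-5) = -16 < 0 → local maximum
  f''(-4) = 7 > 0 → local minimum
  f''(-3) = -12 < 0 → local maximum
  f''(3) = 336 > 0 → local minimum

Critical points: x = -5 (local maximum); x = -4 (local minimum); x = -3 (local maximum); x = 3 (local minimum)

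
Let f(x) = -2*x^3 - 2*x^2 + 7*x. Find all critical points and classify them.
f'(x) = -6*x^2 - 4*x + 7

Solve f'(x) = 0:
  6*x^2 + 4*x - 7 = 0 has no rational roots; quadratic formula: x = (-4 ± √184)/12.
  ⇒ x = -sqrt(46)/6 - 1/3 ≈ -1.4637, -1/3 + sqrt(46)/6 ≈ 0.7971

f''(x) = -12*x - 4
Second-derivative test at each critical point:
  f''(-1.4637) = 13.5647 > 0 → local minimum
  f''(0.7971) = -13.5647 < 0 → local maximum

Critical points: x = -sqrt(46)/6 - 1/3 ≈ -1.4637 (local minimum); x = -1/3 + sqrt(46)/6 ≈ 0.7971 (local maximum)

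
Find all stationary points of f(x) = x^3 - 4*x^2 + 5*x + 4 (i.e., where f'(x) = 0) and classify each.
f'(x) = 3*x^2 - 8*x + 5

Solve f'(x) = 0:
  Factor: 3*x^2 - 8*x + 5 = (x - 1)*(3*x - 5) = 0.
  ⇒ x = 1, 5/3

f''(x) = 6*x - 8
Second-derivative test at each critical point:
  f''(1) = -2 < 0 → local maximum
  f''(5/3) = 2 > 0 → local minimum

Critical points: x = 1 (local maximum); x = 5/3 (local minimum)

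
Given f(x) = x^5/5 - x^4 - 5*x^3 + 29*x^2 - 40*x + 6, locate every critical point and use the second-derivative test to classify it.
f'(x) = x^4 - 4*x^3 - 15*x^2 + 58*x - 40

Solve f'(x) = 0:
  Factor: x^4 - 4*x^3 - 15*x^2 + 58*x - 40 = (x - 5)*(x - 2)*(x - 1)*(x + 4) = 0.
  ⇒ x = -4, 1, 2, 5

f''(x) = 4*x^3 - 12*x^2 - 30*x + 58
Second-derivative test at each critical point:
  f''(-4) = -270 < 0 → local maximum
  f''(1) = 20 > 0 → local minimum
  f''(2) = -18 < 0 → local maximum
  f''(5) = 108 > 0 → local minimum

Critical points: x = -4 (local maximum); x = 1 (local minimum); x = 2 (local maximum); x = 5 (local minimum)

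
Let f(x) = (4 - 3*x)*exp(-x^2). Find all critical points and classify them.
f'(x) = (2*x*(3*x - 4) - 3)*exp(-x^2)

Solve f'(x) = 0:
  f'(x) = (6*x^2 - 8*x - 3)·exp(-x^2) and exp(-x^2) > 0 for every x, so f'(x) = 0 ⇔ 6*x^2 - 8*x - 3 = 0.
  6*x^2 - 8*x - 3 = 0 has no rational roots; quadratic formula: x = (8 ± √136)/12.
  ⇒ x = 2/3 - sqrt(34)/6 ≈ -0.3052, 2/3 + sqrt(34)/6 ≈ 1.6385

f''(x) = 2*(2*x^2*(4 - 3*x) + 9*x - 4)*exp(-x^2)
Second-derivative test at each critical point:
  f''(-0.3052) = -10.6250 < 0 → local maximum
  f''(1.6385) = 0.7959 > 0 → local minimum

Critical points: x = 2/3 - sqrt(34)/6 ≈ -0.3052 (local maximum); x = 2/3 + sqrt(34)/6 ≈ 1.6385 (local minimum)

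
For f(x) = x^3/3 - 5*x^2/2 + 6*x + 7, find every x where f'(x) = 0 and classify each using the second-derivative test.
f'(x) = x^2 - 5*x + 6

Solve f'(x) = 0:
  Factor: x^2 - 5*x + 6 = (x - 3)*(x - 2) = 0.
  ⇒ x = 2, 3

f''(x) = 2*x - 5
Second-derivative test at each critical point:
  f''(2) = -1 < 0 → local maximum
  f''(3) = 1 > 0 → local minimum

Critical points: x = 2 (local maximum); x = 3 (local minimum)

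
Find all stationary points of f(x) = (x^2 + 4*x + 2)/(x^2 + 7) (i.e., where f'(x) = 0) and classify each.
f'(x) = 2*(-2*x^2 + 5*x + 14)/(x^4 + 14*x^2 + 49)

Solve f'(x) = 0:
  f'(x) = -2*(2*x^2 - 5*x - 14)/(x^2 + 7)^2; the denominator is positive wherever f is defined, so f'(x) = 0 ⇔ -4*x^2 + 10*x + 28 = 0.
  Factor: -4*x^2 + 10*x + 28 = -2*(2*x^2 - 5*x - 14); 2*x^2 - 5*x - 14 = 0 has no rational roots; quadratic formula: x = (5 ± √137)/4.
  ⇒ x = 5/4 - sqrt(137)/4 ≈ -1.6762, 5/4 + sqrt(137)/4 ≈ 4.1762

f''(x) = 2*(4*x^3 - 15*x^2 - 84*x + 35)/(x^6 + 21*x^4 + 147*x^2 + 343)
Second-derivative test at each critical point:
  f''(-1.6762) = 0.2433 > 0 → local minimum
  f''(4.1762) = -0.0392 < 0 → local maximum

Critical points: x = 5/4 - sqrt(137)/4 ≈ -1.6762 (local minimum); x = 5/4 + sqrt(137)/4 ≈ 4.1762 (local maximum)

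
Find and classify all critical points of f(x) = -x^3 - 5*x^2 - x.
f'(x) = -3*x^2 - 10*x - 1

Solve f'(x) = 0:
  3*x^2 + 10*x + 1 = 0 has no rational roots; quadratic formula: x = (-10 ± √88)/6.
  ⇒ x = -5/3 - sqrt(22)/3 ≈ -3.2301, -5/3 + sqrt(22)/3 ≈ -0.1032

f''(x) = -6*x - 10
Second-derivative test at each critical point:
  f''(-3.2301) = 9.3808 > 0 → local minimum
  f''(-0.1032) = -9.3808 < 0 → local maximum

Critical points: x = -5/3 - sqrt(22)/3 ≈ -3.2301 (local minimum); x = -5/3 + sqrt(22)/3 ≈ -0.1032 (local maximum)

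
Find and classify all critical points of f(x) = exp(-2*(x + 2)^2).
f'(x) = 4*(-x - 2)*exp(-2*(x + 2)^2)

Solve f'(x) = 0:
  f'(x) = (-4*x - 8)·exp(-2*(x + 2)^2) and exp(-2*(x + 2)^2) > 0 for every x, so f'(x) = 0 ⇔ -4*x - 8 = 0.
  Factor: -4*x - 8 = -4*(x + 2) = 0.
  ⇒ x = -2

f''(x) = 4*(4*(x + 2)^2 - 1)*exp(-2*(x + 2)^2)
Second-derivative test at each critical point:
  f''(-2) = -4 < 0 → local maximum

Critical points: x = -2 (local maximum)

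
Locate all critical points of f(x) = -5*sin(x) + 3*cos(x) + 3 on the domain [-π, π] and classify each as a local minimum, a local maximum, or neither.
f'(x) = -3*sin(x) - 5*cos(x)

Solve f'(x) = 0 on [-π, π]:
  f'(x) = 0 ⇔ -5*cos(x) = 3*sin(x) ⇔ tan(x) = -5/3, i.e. x = arctan(-5/3) + nπ; keep the solutions lying in [-π, π].
  ⇒ x = -atan(5/3) ≈ -1.0304, pi - atan(5/3) ≈ 2.1112

f''(x) = 5*sin(x) - 3*cos(x)
Second-derivative test at each critical point:
  f''(-1.0304) = -5.8310 < 0 → local maximum
  f''(2.1112) = 5.8310 > 0 → local minimum

Critical points: x = -atan(5/3) ≈ -1.0304 (local maximum); x = pi - atan(5/3) ≈ 2.1112 (local minimum)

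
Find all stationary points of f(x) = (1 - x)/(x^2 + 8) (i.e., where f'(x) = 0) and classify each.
f'(x) = (-x^2 + 2*x*(x - 1) - 8)/(x^2 + 8)^2

Solve f'(x) = 0:
  f'(x) = (x - 4)*(x + 2)/(x^2 + 8)^2; the denominator is positive wherever f is defined, so f'(x) = 0 ⇔ x^2 - 2*x - 8 = 0.
  Factor: x^2 - 2*x - 8 = (x - 4)*(x + 2) = 0.
  ⇒ x = -2, 4

f''(x) = 2*(4*x^2*(1 - x) + (3*x - 1)*(x^2 + 8))/(x^2 + 8)^3
Second-derivative test at each critical point:
  f''(-2) = -1/24 < 0 → local maximum
  f''(4) = 1/96 > 0 → local minimum

Critical points: x = -2 (local maximum); x = 4 (local minimum)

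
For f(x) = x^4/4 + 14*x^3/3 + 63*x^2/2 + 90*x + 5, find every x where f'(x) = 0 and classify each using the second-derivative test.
f'(x) = x^3 + 14*x^2 + 63*x + 90

Solve f'(x) = 0:
  Factor: x^3 + 14*x^2 + 63*x + 90 = (x + 3)*(x + 5)*(x + 6) = 0.
  ⇒ x = -6, -5, -3

f''(x) = 3*x^2 + 28*x + 63
Second-derivative test at each critical point:
  f''(-6) = 3 > 0 → local minimum
  f''(-5) = -2 < 0 → local maximum
  f''(-3) = 6 > 0 → local minimum

Critical points: x = -6 (local minimum); x = -5 (local maximum); x = -3 (local minimum)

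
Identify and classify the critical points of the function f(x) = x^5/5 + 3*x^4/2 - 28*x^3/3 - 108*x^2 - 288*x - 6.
f'(x) = x^4 + 6*x^3 - 28*x^2 - 216*x - 288

Solve f'(x) = 0:
  Factor: x^4 + 6*x^3 - 28*x^2 - 216*x - 288 = (x - 6)*(x + 2)*(x + 4)*(x + 6) = 0.
  ⇒ x = -6, -4, -2, 6

f''(x) = 4*x^3 + 18*x^2 - 56*x - 216
Second-derivative test at each critical point:
  f''(-6) = -96 < 0 → local maximum
  f''(-4) = 40 > 0 → local minimum
  f''(-2) = -64 < 0 → local maximum
  f''(6) = 960 > 0 → local minimum

Critical points: x = -6 (local maximum); x = -4 (local minimum); x = -2 (local maximum); x = 6 (local minimum)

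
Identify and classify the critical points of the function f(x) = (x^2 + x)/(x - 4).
f'(x) = (x^2 - 8*x - 4)/(x^2 - 8*x + 16)

Solve f'(x) = 0:
  f'(x) = (x^2 - 8*x - 4)/(x - 4)^2; the denominator is positive wherever f is defined, so f'(x) = 0 ⇔ x^2 - 8*x - 4 = 0.
  x^2 - 8*x - 4 = 0 has no rational roots; quadratic formula: x = (8 ± √80)/2.
  ⇒ x = 4 - 2*sqrt(5) ≈ -0.4721, 4 + 2*sqrt(5) ≈ 8.4721

f''(x) = 40/(x^3 - 12*x^2 + 48*x - 64)
Second-derivative test at each critical point:
  f''(-0.4721) = -0.4472 < 0 → local maximum
  f''(8.4721) = 0.4472 > 0 → local minimum

Critical points: x = 4 - 2*sqrt(5) ≈ -0.4721 (local maximum); x = 4 + 2*sqrt(5) ≈ 8.4721 (local minimum)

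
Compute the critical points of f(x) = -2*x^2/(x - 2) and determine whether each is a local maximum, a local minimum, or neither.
f'(x) = 2*x*(4 - x)/(x - 2)^2

Solve f'(x) = 0:
  f'(x) = -2*x*(x - 4)/(x - 2)^2; the denominator is positive wherever f is defined, so f'(x) = 0 ⇔ -2*x^2 + 8*x = 0.
  Factor: -2*x^2 + 8*x = -2*x*(x - 4) = 0.
  ⇒ x = 0, 4

f''(x) = -16/(x^3 - 6*x^2 + 12*x - 8)
Second-derivative test at each critical point:
  f''(0) = 2 > 0 → local minimum
  f''(4) = -2 < 0 → local maximum

Critical points: x = 0 (local minimum); x = 4 (local maximum)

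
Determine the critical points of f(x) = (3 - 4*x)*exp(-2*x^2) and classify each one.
f'(x) = 4*(x*(4*x - 3) - 1)*exp(-2*x^2)

Solve f'(x) = 0:
  f'(x) = (16*x^2 - 12*x - 4)·exp(-2*x^2) and exp(-2*x^2) > 0 for every x, so f'(x) = 0 ⇔ 16*x^2 - 12*x - 4 = 0.
  Factor: 16*x^2 - 12*x - 4 = 4*(x - 1)*(4*x + 1) = 0.
  ⇒ x = -1/4, 1

f''(x) = 4*(4*x^2*(3 - 4*x) + 12*x - 3)*exp(-2*x^2)
Second-derivative test at each critical point:
  f''(-1/4) = -17.6499 < 0 → local maximum
  f''(1) = 2.7067 > 0 → local minimum

Critical points: x = -1/4 (local maximum); x = 1 (local minimum)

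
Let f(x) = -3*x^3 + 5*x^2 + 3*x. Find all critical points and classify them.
f'(x) = -9*x^2 + 10*x + 3

Solve f'(x) = 0:
  9*x^2 - 10*x - 3 = 0 has no rational roots; quadratic formula: x = (10 ± √208)/18.
  ⇒ x = 5/9 - 2*sqrt(13)/9 ≈ -0.2457, 5/9 + 2*sqrt(13)/9 ≈ 1.3568

f''(x) = 10 - 18*x
Second-derivative test at each critical point:
  f''(-0.2457) = 14.4222 > 0 → local minimum
  f''(1.3568) = -14.4222 < 0 → local maximum

Critical points: x = 5/9 - 2*sqrt(13)/9 ≈ -0.2457 (local minimum); x = 5/9 + 2*sqrt(13)/9 ≈ 1.3568 (local maximum)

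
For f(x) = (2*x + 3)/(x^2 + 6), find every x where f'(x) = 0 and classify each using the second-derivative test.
f'(x) = 2*(-x^2 - 3*x + 6)/(x^4 + 12*x^2 + 36)

Solve f'(x) = 0:
  f'(x) = -2*(x^2 + 3*x - 6)/(x^2 + 6)^2; the denominator is positive wherever f is defined, so f'(x) = 0 ⇔ -2*x^2 - 6*x + 12 = 0.
  Factor: -2*x^2 - 6*x + 12 = -2*(x^2 + 3*x - 6); x^2 + 3*x - 6 = 0 has no rational roots; quadratic formula: x = (-3 ± √33)/2.
  ⇒ x = -sqrt(33)/2 - 3/2 ≈ -4.3723, -3/2 + sqrt(33)/2 ≈ 1.3723

f''(x) = 2*(4*x^2*(2*x + 3) - 3*(2*x + 1)*(x^2 + 6))/(x^2 + 6)^3
Second-derivative test at each critical point:
  f''(-4.3723) = 0.0182 > 0 → local minimum
  f''(1.3723) = -0.1849 < 0 → local maximum

Critical points: x = -sqrt(33)/2 - 3/2 ≈ -4.3723 (local minimum); x = -3/2 + sqrt(33)/2 ≈ 1.3723 (local maximum)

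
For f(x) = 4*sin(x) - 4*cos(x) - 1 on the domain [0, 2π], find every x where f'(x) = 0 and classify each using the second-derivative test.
f'(x) = 4*sqrt(2)*sin(x + pi/4)

Solve f'(x) = 0 on [0, 2π]:
  f'(x) = 0 ⇔ 4*cos(x) = -4*sin(x) ⇔ tan(x) = -1, i.e. x = arctan(-1) + nπ; keep the solutions lying in [0, 2π].
  ⇒ x = 3*pi/4 ≈ 2.3562, 7*pi/4 ≈ 5.4978

f''(x) = 4*sqrt(2)*cos(x + pi/4)
Second-derivative test at each critical point:
  f''(2.3562) = -5.6569 < 0 → local maximum
  f''(5.4978) = 5.6569 > 0 → local minimum

Critical points: x = 3*pi/4 ≈ 2.3562 (local maximum); x = 7*pi/4 ≈ 5.4978 (local minimum)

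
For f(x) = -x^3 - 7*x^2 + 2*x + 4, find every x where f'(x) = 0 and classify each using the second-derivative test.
f'(x) = -3*x^2 - 14*x + 2

Solve f'(x) = 0:
  3*x^2 + 14*x - 2 = 0 has no rational roots; quadratic formula: x = (-14 ± √220)/6.
  ⇒ x = -sqrt(55)/3 - 7/3 ≈ -4.8054, -7/3 + sqrt(55)/3 ≈ 0.1387

f''(x) = -6*x - 14
Second-derivative test at each critical point:
  f''(-4.8054) = 14.8324 > 0 → local minimum
  f''(0.1387) = -14.8324 < 0 → local maximum

Critical points: x = -sqrt(55)/3 - 7/3 ≈ -4.8054 (local minimum); x = -7/3 + sqrt(55)/3 ≈ 0.1387 (local maximum)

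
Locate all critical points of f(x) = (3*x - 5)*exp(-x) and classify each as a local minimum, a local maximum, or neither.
f'(x) = (8 - 3*x)*exp(-x)

Solve f'(x) = 0:
  f'(x) = (8 - 3*x)·exp(-x) and exp(-x) > 0 for every x, so f'(x) = 0 ⇔ 8 - 3*x = 0.
  8 - 3*x = 0.
  ⇒ x = 8/3

f''(x) = (3*x - 11)*exp(-x)
Second-derivative test at each critical point:
  f''(8/3) = -0.2085 < 0 → local maximum

Critical points: x = 8/3 (local maximum)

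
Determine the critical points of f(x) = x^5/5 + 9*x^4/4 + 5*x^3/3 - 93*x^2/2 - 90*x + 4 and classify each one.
f'(x) = x^4 + 9*x^3 + 5*x^2 - 93*x - 90

Solve f'(x) = 0:
  Factor: x^4 + 9*x^3 + 5*x^2 - 93*x - 90 = (x - 3)*(x + 1)*(x + 5)*(x + 6) = 0.
  ⇒ x = -6, -5, -1, 3

f''(x) = 4*x^3 + 27*x^2 + 10*x - 93
Second-derivative test at each critical point:
  f''(-6) = -45 < 0 → local maximum
  f''(-5) = 32 > 0 → local minimum
  f''(-1) = -80 < 0 → local maximum
  f''(3) = 288 > 0 → local minimum

Critical points: x = -6 (local maximum); x = -5 (local minimum); x = -1 (local maximum); x = 3 (local minimum)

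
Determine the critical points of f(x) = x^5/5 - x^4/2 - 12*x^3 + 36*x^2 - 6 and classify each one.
f'(x) = x*(x^3 - 2*x^2 - 36*x + 72)

Solve f'(x) = 0:
  Factor: x^4 - 2*x^3 - 36*x^2 + 72*x = x*(x - 6)*(x - 2)*(x + 6) = 0.
  ⇒ x = -6, 0, 2, 6

f''(x) = 4*x^3 - 6*x^2 - 72*x + 72
Second-derivative test at each critical point:
  f''(-6) = -576 < 0 → local maximum
  f''(0) = 72 > 0 → local minimum
  f''(2) = -64 < 0 → local maximum
  f''(6) = 288 > 0 → local minimum

Critical points: x = -6 (local maximum); x = 0 (local minimum); x = 2 (local maximum); x = 6 (local minimum)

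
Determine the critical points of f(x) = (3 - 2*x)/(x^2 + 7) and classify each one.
f'(x) = 2*(x^2 - 3*x - 7)/(x^4 + 14*x^2 + 49)

Solve f'(x) = 0:
  f'(x) = 2*(x^2 - 3*x - 7)/(x^2 + 7)^2; the denominator is positive wherever f is defined, so f'(x) = 0 ⇔ 2*x^2 - 6*x - 14 = 0.
  Factor: 2*x^2 - 6*x - 14 = 2*(x^2 - 3*x - 7); x^2 - 3*x - 7 = 0 has no rational roots; quadratic formula: x = (3 ± √37)/2.
  ⇒ x = 3/2 - sqrt(37)/2 ≈ -1.5414, 3/2 + sqrt(37)/2 ≈ 4.5414

f''(x) = 2*(4*x^2*(3 - 2*x) + 3*(2*x - 1)*(x^2 + 7))/(x^2 + 7)^3
Second-derivative test at each critical point:
  f''(-1.5414) = -0.1384 < 0 → local maximum
  f''(4.5414) = 0.0159 > 0 → local minimum

Critical points: x = 3/2 - sqrt(37)/2 ≈ -1.5414 (local maximum); x = 3/2 + sqrt(37)/2 ≈ 4.5414 (local minimum)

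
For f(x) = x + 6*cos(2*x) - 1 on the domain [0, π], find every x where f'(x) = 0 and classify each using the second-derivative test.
f'(x) = 1 - 12*sin(2*x)

Solve f'(x) = 0 on [0, π]:
  f'(x) = 0 ⇔ sin(2*x) = 1/12, i.e. 2*x = arcsin(1/12) + 2nπ or 2*x = π − arcsin(1/12) + 2nπ; keep the solutions lying in [0, π].
  ⇒ x = asin(1/12)/2 ≈ 0.0417, -asin(1/12)/2 + pi/2 ≈ 1.5291

f''(x) = -24*cos(2*x)
Second-derivative test at each critical point:
  f''(0.0417) = -23.9165 < 0 → local maximum
  f''(1.5291) = 23.9165 > 0 → local minimum

Critical points: x = asin(1/12)/2 ≈ 0.0417 (local maximum); x = -asin(1/12)/2 + pi/2 ≈ 1.5291 (local minimum)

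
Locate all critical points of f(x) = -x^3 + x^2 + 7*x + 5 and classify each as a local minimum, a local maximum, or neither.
f'(x) = -3*x^2 + 2*x + 7

Solve f'(x) = 0:
  3*x^2 - 2*x - 7 = 0 has no rational roots; quadratic formula: x = (2 ± √88)/6.
  ⇒ x = 1/3 - sqrt(22)/3 ≈ -1.2301, 1/3 + sqrt(22)/3 ≈ 1.8968

f''(x) = 2 - 6*x
Second-derivative test at each critical point:
  f''(-1.2301) = 9.3808 > 0 → local minimum
  f''(1.8968) = -9.3808 < 0 → local maximum

Critical points: x = 1/3 - sqrt(22)/3 ≈ -1.2301 (local minimum); x = 1/3 + sqrt(22)/3 ≈ 1.8968 (local maximum)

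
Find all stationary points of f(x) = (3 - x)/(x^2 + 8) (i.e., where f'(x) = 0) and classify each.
f'(x) = (-x^2 + 2*x*(x - 3) - 8)/(x^2 + 8)^2

Solve f'(x) = 0:
  f'(x) = (x^2 - 6*x - 8)/(x^2 + 8)^2; the denominator is positive wherever f is defined, so f'(x) = 0 ⇔ x^2 - 6*x - 8 = 0.
  x^2 - 6*x - 8 = 0 has no rational roots; quadratic formula: x = (6 ± √68)/2.
  ⇒ x = 3 - sqrt(17) ≈ -1.1231, 3 + sqrt(17) ≈ 7.1231

f''(x) = 2*(4*x^2*(3 - x) + 3*(x - 1)*(x^2 + 8))/(x^2 + 8)^3
Second-derivative test at each critical point:
  f''(-1.1231) = -0.0961 < 0 → local maximum
  f''(7.1231) = 0.0024 > 0 → local minimum

Critical points: x = 3 - sqrt(17) ≈ -1.1231 (local maximum); x = 3 + sqrt(17) ≈ 7.1231 (local minimum)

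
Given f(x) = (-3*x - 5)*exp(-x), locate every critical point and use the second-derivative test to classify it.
f'(x) = (3*x + 2)*exp(-x)

Solve f'(x) = 0:
  f'(x) = (3*x + 2)·exp(-x) and exp(-x) > 0 for every x, so f'(x) = 0 ⇔ 3*x + 2 = 0.
  3*x + 2 = 0.
  ⇒ x = -2/3

f''(x) = (1 - 3*x)*exp(-x)
Second-derivative test at each critical point:
  f''(-2/3) = 5.8432 > 0 → local minimum

Critical points: x = -2/3 (local minimum)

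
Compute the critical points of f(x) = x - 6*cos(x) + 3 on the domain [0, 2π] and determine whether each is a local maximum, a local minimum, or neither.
f'(x) = 6*sin(x) + 1

Solve f'(x) = 0 on [0, 2π]:
  f'(x) = 0 ⇔ sin(x) = -1/6, i.e. x = arcsin(-1/6) + 2nπ or x = π − arcsin(-1/6) + 2nπ; keep the solutions lying in [0, 2π].
  ⇒ x = asin(1/6) + pi ≈ 3.3090, -asin(1/6) + 2*pi ≈ 6.1157

f''(x) = 6*cos(x)
Second-derivative test at each critical point:
  f''(3.3090) = -5.9161 < 0 → local maximum
  f''(6.1157) = 5.9161 > 0 → local minimum

Critical points: x = asin(1/6) + pi ≈ 3.3090 (local maximum); x = -asin(1/6) + 2*pi ≈ 6.1157 (local minimum)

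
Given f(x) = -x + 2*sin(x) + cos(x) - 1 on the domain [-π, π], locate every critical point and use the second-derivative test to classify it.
f'(x) = -sin(x) + 2*cos(x) - 1

Solve f'(x) = 0 on [-π, π]:
  f'(x) = 0 ⇔ -sin(x) + 2*cos(x) = 1. Write the left side as R·cos(x + φ) with R = √(2² + 1²) = sqrt(5), cos φ = 2*sqrt(5)/5, sin φ = sqrt(5)/5; then cos(x + φ) = sqrt(5)/5. Solve for x and keep the solutions lying in [-π, π].
  ⇒ x = -pi/2 ≈ -1.5708, atan(3/4) ≈ 0.6435

f''(x) = -2*sin(x) - cos(x)
Second-derivative test at each critical point:
  f''(-1.5708) = 2 > 0 → local minimum
  f''(0.6435) = -2 < 0 → local maximum

Critical points: x = -pi/2 ≈ -1.5708 (local minimum); x = atan(3/4) ≈ 0.6435 (local maximum)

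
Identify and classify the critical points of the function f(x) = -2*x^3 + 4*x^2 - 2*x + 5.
f'(x) = -6*x^2 + 8*x - 2

Solve f'(x) = 0:
  Factor: -6*x^2 + 8*x - 2 = -2*(x - 1)*(3*x - 1) = 0.
  ⇒ x = 1/3, 1

f''(x) = 8 - 12*x
Second-derivative test at each critical point:
  f''(1/3) = 4 > 0 → local minimum
  f''(1) = -4 < 0 → local maximum

Critical points: x = 1/3 (local minimum); x = 1 (local maximum)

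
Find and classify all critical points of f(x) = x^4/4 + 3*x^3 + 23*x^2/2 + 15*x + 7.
f'(x) = x^3 + 9*x^2 + 23*x + 15

Solve f'(x) = 0:
  Factor: x^3 + 9*x^2 + 23*x + 15 = (x + 1)*(x + 3)*(x + 5) = 0.
  ⇒ x = -5, -3, -1

f''(x) = 3*x^2 + 18*x + 23
Second-derivative test at each critical point:
  f''(-5) = 8 > 0 → local minimum
  f''(-3) = -4 < 0 → local maximum
  f''(-1) = 8 > 0 → local minimum

Critical points: x = -5 (local minimum); x = -3 (local maximum); x = -1 (local minimum)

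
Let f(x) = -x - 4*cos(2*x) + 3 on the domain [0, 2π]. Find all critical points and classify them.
f'(x) = 8*sin(2*x) - 1

Solve f'(x) = 0 on [0, 2π]:
  f'(x) = 0 ⇔ sin(2*x) = 1/8, i.e. 2*x = arcsin(1/8) + 2nπ or 2*x = π − arcsin(1/8) + 2nπ; keep the solutions lying in [0, 2π].
  ⇒ x = asin(1/8)/2 ≈ 0.0627, -asin(1/8)/2 + pi/2 ≈ 1.5081, asin(1/8)/2 + pi ≈ 3.2043, -asin(1/8)/2 + 3*pi/2 ≈ 4.6497

f''(x) = 16*cos(2*x)
Second-derivative test at each critical point:
  f''(0.0627) = 15.8745 > 0 → local minimum
  f''(1.5081) = -15.8745 < 0 → local maximum
  f''(3.2043) = 15.8745 > 0 → local minimum
  f''(4.6497) = -15.8745 < 0 → local maximum

Critical points: x = asin(1/8)/2 ≈ 0.0627 (local minimum); x = -asin(1/8)/2 + pi/2 ≈ 1.5081 (local maximum); x = asin(1/8)/2 + pi ≈ 3.2043 (local minimum); x = -asin(1/8)/2 + 3*pi/2 ≈ 4.6497 (local maximum)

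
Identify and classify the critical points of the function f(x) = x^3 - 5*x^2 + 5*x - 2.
f'(x) = 3*x^2 - 10*x + 5

Solve f'(x) = 0:
  3*x^2 - 10*x + 5 = 0 has no rational roots; quadratic formula: x = (10 ± √40)/6.
  ⇒ x = 5/3 - sqrt(10)/3 ≈ 0.6126, sqrt(10)/3 + 5/3 ≈ 2.7208

f''(x) = 6*x - 10
Second-derivative test at each critical point:
  f''(0.6126) = -6.3246 < 0 → local maximum
  f''(2.7208) = 6.3246 > 0 → local minimum

Critical points: x = 5/3 - sqrt(10)/3 ≈ 0.6126 (local maximum); x = sqrt(10)/3 + 5/3 ≈ 2.7208 (local minimum)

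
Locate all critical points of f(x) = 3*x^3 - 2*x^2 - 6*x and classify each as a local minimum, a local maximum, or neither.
f'(x) = 9*x^2 - 4*x - 6

Solve f'(x) = 0:
  9*x^2 - 4*x - 6 = 0 has no rational roots; quadratic formula: x = (4 ± √232)/18.
  ⇒ x = 2/9 - sqrt(58)/9 ≈ -0.6240, 2/9 + sqrt(58)/9 ≈ 1.0684

f''(x) = 18*x - 4
Second-derivative test at each critical point:
  f''(-0.6240) = -15.2315 < 0 → local maximum
  f''(1.0684) = 15.2315 > 0 → local minimum

Critical points: x = 2/9 - sqrt(58)/9 ≈ -0.6240 (local maximum); x = 2/9 + sqrt(58)/9 ≈ 1.0684 (local minimum)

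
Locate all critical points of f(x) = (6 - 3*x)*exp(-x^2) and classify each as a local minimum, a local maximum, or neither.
f'(x) = 3*(2*x*(x - 2) - 1)*exp(-x^2)

Solve f'(x) = 0:
  f'(x) = (6*x^2 - 12*x - 3)·exp(-x^2) and exp(-x^2) > 0 for every x, so f'(x) = 0 ⇔ 6*x^2 - 12*x - 3 = 0.
  Factor: 6*x^2 - 12*x - 3 = 3*(2*x^2 - 4*x - 1); 2*x^2 - 4*x - 1 = 0 has no rational roots; quadratic formula: x = (4 ± √24)/4.
  ⇒ x = 1 - sqrt(6)/2 ≈ -0.2247, 1 + sqrt(6)/2 ≈ 2.2247

f''(x) = 6*(2*x^2*(2 - x) + 3*x - 2)*exp(-x^2)
Second-derivative test at each critical point:
  f''(-0.2247) = -13.9730 < 0 → local maximum
  f''(2.2247) = 0.1042 > 0 → local minimum

Critical points: x = 1 - sqrt(6)/2 ≈ -0.2247 (local maximum); x = 1 + sqrt(6)/2 ≈ 2.2247 (local minimum)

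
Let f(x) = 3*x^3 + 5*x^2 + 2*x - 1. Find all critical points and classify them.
f'(x) = 9*x^2 + 10*x + 2

Solve f'(x) = 0:
  9*x^2 + 10*x + 2 = 0 has no rational roots; quadratic formula: x = (-10 ± √28)/18.
  ⇒ x = -5/9 - sqrt(7)/9 ≈ -0.8495, -5/9 + sqrt(7)/9 ≈ -0.2616

f''(x) = 18*x + 10
Second-derivative test at each critical point:
  f''(-0.8495) = -5.2915 < 0 → local maximum
  f''(-0.2616) = 5.2915 > 0 → local minimum

Critical points: x = -5/9 - sqrt(7)/9 ≈ -0.8495 (local maximum); x = -5/9 + sqrt(7)/9 ≈ -0.2616 (local minimum)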